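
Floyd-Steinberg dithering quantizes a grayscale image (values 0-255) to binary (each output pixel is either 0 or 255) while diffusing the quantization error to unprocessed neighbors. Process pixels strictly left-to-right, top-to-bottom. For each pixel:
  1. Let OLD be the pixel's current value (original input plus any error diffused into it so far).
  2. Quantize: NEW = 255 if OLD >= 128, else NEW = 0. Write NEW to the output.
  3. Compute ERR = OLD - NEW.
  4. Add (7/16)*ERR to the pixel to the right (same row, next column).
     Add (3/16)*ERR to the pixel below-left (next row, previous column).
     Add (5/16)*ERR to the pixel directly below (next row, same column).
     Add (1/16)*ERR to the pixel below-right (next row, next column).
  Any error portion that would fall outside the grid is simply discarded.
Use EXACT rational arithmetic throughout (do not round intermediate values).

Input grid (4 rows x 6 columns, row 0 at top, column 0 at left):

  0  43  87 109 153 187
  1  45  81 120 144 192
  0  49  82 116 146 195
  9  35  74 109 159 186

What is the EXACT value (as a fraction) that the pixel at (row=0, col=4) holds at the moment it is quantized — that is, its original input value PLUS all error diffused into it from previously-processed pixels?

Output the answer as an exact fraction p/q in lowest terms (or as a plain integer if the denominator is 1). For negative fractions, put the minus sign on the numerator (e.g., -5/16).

Answer: 448013/4096

Derivation:
(0,0): OLD=0 → NEW=0, ERR=0
(0,1): OLD=43 → NEW=0, ERR=43
(0,2): OLD=1693/16 → NEW=0, ERR=1693/16
(0,3): OLD=39755/256 → NEW=255, ERR=-25525/256
(0,4): OLD=448013/4096 → NEW=0, ERR=448013/4096
Target (0,4): original=153, with diffused error = 448013/4096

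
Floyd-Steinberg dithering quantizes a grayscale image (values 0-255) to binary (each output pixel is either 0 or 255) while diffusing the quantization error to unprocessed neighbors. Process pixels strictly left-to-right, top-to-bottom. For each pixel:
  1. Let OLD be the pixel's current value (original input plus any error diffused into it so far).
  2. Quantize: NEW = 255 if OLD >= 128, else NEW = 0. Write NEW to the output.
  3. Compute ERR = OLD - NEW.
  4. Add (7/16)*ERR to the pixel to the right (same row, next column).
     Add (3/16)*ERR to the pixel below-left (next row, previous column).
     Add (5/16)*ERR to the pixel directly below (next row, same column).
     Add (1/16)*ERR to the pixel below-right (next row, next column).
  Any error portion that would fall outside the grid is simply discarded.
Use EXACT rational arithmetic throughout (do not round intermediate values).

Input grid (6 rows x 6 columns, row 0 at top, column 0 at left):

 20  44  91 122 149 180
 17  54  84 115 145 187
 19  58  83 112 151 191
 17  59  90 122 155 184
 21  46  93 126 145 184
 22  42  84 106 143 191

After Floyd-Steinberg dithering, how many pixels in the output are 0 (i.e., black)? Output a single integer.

Answer: 21

Derivation:
(0,0): OLD=20 → NEW=0, ERR=20
(0,1): OLD=211/4 → NEW=0, ERR=211/4
(0,2): OLD=7301/64 → NEW=0, ERR=7301/64
(0,3): OLD=176035/1024 → NEW=255, ERR=-85085/1024
(0,4): OLD=1845621/16384 → NEW=0, ERR=1845621/16384
(0,5): OLD=60105267/262144 → NEW=255, ERR=-6741453/262144
(1,0): OLD=2121/64 → NEW=0, ERR=2121/64
(1,1): OLD=55103/512 → NEW=0, ERR=55103/512
(1,2): OLD=2530539/16384 → NEW=255, ERR=-1647381/16384
(1,3): OLD=4803503/65536 → NEW=0, ERR=4803503/65536
(1,4): OLD=848315725/4194304 → NEW=255, ERR=-221231795/4194304
(1,5): OLD=10933897739/67108864 → NEW=255, ERR=-6178862581/67108864
(2,0): OLD=405797/8192 → NEW=0, ERR=405797/8192
(2,1): OLD=25302823/262144 → NEW=0, ERR=25302823/262144
(2,2): OLD=479311285/4194304 → NEW=0, ERR=479311285/4194304
(2,3): OLD=5661533901/33554432 → NEW=255, ERR=-2894846259/33554432
(2,4): OLD=90290823527/1073741824 → NEW=0, ERR=90290823527/1073741824
(2,5): OLD=3362446432833/17179869184 → NEW=255, ERR=-1018420209087/17179869184
(3,0): OLD=212139157/4194304 → NEW=0, ERR=212139157/4194304
(3,1): OLD=4557162417/33554432 → NEW=255, ERR=-3999217743/33554432
(3,2): OLD=17025265923/268435456 → NEW=0, ERR=17025265923/268435456
(3,3): OLD=2503052244393/17179869184 → NEW=255, ERR=-1877814397527/17179869184
(3,4): OLD=16073609381961/137438953472 → NEW=0, ERR=16073609381961/137438953472
(3,5): OLD=487955961743271/2199023255552 → NEW=255, ERR=-72794968422489/2199023255552
(4,0): OLD=7762202203/536870912 → NEW=0, ERR=7762202203/536870912
(4,1): OLD=258840394847/8589934592 → NEW=0, ERR=258840394847/8589934592
(4,2): OLD=26954453292013/274877906944 → NEW=0, ERR=26954453292013/274877906944
(4,3): OLD=706485410237953/4398046511104 → NEW=255, ERR=-415016450093567/4398046511104
(4,4): OLD=8952639959918225/70368744177664 → NEW=0, ERR=8952639959918225/70368744177664
(4,5): OLD=266416555634436183/1125899906842624 → NEW=255, ERR=-20687920610432937/1125899906842624
(5,0): OLD=4421154337165/137438953472 → NEW=0, ERR=4421154337165/137438953472
(5,1): OLD=372866184766173/4398046511104 → NEW=0, ERR=372866184766173/4398046511104
(5,2): OLD=4782435499764495/35184372088832 → NEW=255, ERR=-4189579382887665/35184372088832
(5,3): OLD=61248222679915477/1125899906842624 → NEW=0, ERR=61248222679915477/1125899906842624
(5,4): OLD=444087471169192261/2251799813685248 → NEW=255, ERR=-130121481320545979/2251799813685248
(5,5): OLD=6050255133991349865/36028797018963968 → NEW=255, ERR=-3137088105844461975/36028797018963968
Output grid:
  Row 0: ...#.#  (4 black, running=4)
  Row 1: ..#.##  (3 black, running=7)
  Row 2: ...#.#  (4 black, running=11)
  Row 3: .#.#.#  (3 black, running=14)
  Row 4: ...#.#  (4 black, running=18)
  Row 5: ..#.##  (3 black, running=21)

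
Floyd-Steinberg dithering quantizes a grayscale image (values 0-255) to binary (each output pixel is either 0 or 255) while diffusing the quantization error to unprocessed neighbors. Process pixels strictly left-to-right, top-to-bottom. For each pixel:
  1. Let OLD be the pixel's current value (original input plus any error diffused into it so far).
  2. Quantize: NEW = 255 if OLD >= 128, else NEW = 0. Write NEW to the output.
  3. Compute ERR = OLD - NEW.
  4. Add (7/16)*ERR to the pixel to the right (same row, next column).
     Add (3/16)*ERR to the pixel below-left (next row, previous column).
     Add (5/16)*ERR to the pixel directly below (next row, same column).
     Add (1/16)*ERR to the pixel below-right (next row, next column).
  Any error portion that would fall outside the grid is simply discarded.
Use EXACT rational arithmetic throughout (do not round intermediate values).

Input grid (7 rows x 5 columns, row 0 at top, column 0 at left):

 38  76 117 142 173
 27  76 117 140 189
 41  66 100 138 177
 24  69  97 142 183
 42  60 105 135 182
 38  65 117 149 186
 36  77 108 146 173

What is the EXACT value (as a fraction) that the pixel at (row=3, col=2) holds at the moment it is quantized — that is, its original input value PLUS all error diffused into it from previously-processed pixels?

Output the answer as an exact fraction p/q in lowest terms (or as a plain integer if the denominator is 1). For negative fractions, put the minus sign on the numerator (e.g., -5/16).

(0,0): OLD=38 → NEW=0, ERR=38
(0,1): OLD=741/8 → NEW=0, ERR=741/8
(0,2): OLD=20163/128 → NEW=255, ERR=-12477/128
(0,3): OLD=203477/2048 → NEW=0, ERR=203477/2048
(0,4): OLD=7093203/32768 → NEW=255, ERR=-1262637/32768
(1,0): OLD=7199/128 → NEW=0, ERR=7199/128
(1,1): OLD=116377/1024 → NEW=0, ERR=116377/1024
(1,2): OLD=5265101/32768 → NEW=255, ERR=-3090739/32768
(1,3): OLD=15265321/131072 → NEW=0, ERR=15265321/131072
(1,4): OLD=490988763/2097152 → NEW=255, ERR=-43784997/2097152
(2,0): OLD=1308835/16384 → NEW=0, ERR=1308835/16384
(2,1): OLD=64117745/524288 → NEW=0, ERR=64117745/524288
(2,2): OLD=1283194771/8388608 → NEW=255, ERR=-855900269/8388608
(2,3): OLD=16098998153/134217728 → NEW=0, ERR=16098998153/134217728
(2,4): OLD=494418082431/2147483648 → NEW=255, ERR=-53190247809/2147483648
(3,0): OLD=603093427/8388608 → NEW=0, ERR=603093427/8388608
(3,1): OLD=8357259767/67108864 → NEW=0, ERR=8357259767/67108864
(3,2): OLD=321546666253/2147483648 → NEW=255, ERR=-226061663987/2147483648
Target (3,2): original=97, with diffused error = 321546666253/2147483648

Answer: 321546666253/2147483648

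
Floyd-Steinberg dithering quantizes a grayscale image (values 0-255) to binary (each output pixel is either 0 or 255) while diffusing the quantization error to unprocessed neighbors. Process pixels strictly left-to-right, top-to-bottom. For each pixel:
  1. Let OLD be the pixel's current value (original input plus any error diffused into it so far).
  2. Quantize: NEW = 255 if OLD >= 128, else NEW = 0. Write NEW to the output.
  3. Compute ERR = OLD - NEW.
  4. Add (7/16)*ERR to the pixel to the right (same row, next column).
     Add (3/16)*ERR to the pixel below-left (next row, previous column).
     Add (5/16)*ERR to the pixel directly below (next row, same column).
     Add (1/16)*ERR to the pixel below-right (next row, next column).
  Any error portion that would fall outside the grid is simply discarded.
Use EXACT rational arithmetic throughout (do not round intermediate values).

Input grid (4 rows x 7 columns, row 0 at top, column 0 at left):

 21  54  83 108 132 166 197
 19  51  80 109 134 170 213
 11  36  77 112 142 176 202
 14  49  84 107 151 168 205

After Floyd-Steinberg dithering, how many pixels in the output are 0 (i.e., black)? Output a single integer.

Answer: 15

Derivation:
(0,0): OLD=21 → NEW=0, ERR=21
(0,1): OLD=1011/16 → NEW=0, ERR=1011/16
(0,2): OLD=28325/256 → NEW=0, ERR=28325/256
(0,3): OLD=640643/4096 → NEW=255, ERR=-403837/4096
(0,4): OLD=5823893/65536 → NEW=0, ERR=5823893/65536
(0,5): OLD=214830867/1048576 → NEW=255, ERR=-52556013/1048576
(0,6): OLD=2937219461/16777216 → NEW=255, ERR=-1340970619/16777216
(1,0): OLD=9577/256 → NEW=0, ERR=9577/256
(1,1): OLD=223583/2048 → NEW=0, ERR=223583/2048
(1,2): OLD=9686347/65536 → NEW=255, ERR=-7025333/65536
(1,3): OLD=14383343/262144 → NEW=0, ERR=14383343/262144
(1,4): OLD=2855741677/16777216 → NEW=255, ERR=-1422448403/16777216
(1,5): OLD=14470206205/134217728 → NEW=0, ERR=14470206205/134217728
(1,6): OLD=498339466035/2147483648 → NEW=255, ERR=-49268864205/2147483648
(2,0): OLD=1414277/32768 → NEW=0, ERR=1414277/32768
(2,1): OLD=74697607/1048576 → NEW=0, ERR=74697607/1048576
(2,2): OLD=1539776853/16777216 → NEW=0, ERR=1539776853/16777216
(2,3): OLD=19690024173/134217728 → NEW=255, ERR=-14535496467/134217728
(2,4): OLD=98535578429/1073741824 → NEW=0, ERR=98535578429/1073741824
(2,5): OLD=8254548558975/34359738368 → NEW=255, ERR=-507184724865/34359738368
(2,6): OLD=107263244983401/549755813888 → NEW=255, ERR=-32924487558039/549755813888
(3,0): OLD=685258165/16777216 → NEW=0, ERR=685258165/16777216
(3,1): OLD=14634696721/134217728 → NEW=0, ERR=14634696721/134217728
(3,2): OLD=155188690947/1073741824 → NEW=255, ERR=-118615474173/1073741824
(3,3): OLD=205167569669/4294967296 → NEW=0, ERR=205167569669/4294967296
(3,4): OLD=105025563077045/549755813888 → NEW=255, ERR=-35162169464395/549755813888
(3,5): OLD=571355208486255/4398046511104 → NEW=255, ERR=-550146651845265/4398046511104
(3,6): OLD=9192666846399985/70368744177664 → NEW=255, ERR=-8751362918904335/70368744177664
Output grid:
  Row 0: ...#.##  (4 black, running=4)
  Row 1: ..#.#.#  (4 black, running=8)
  Row 2: ...#.##  (4 black, running=12)
  Row 3: ..#.###  (3 black, running=15)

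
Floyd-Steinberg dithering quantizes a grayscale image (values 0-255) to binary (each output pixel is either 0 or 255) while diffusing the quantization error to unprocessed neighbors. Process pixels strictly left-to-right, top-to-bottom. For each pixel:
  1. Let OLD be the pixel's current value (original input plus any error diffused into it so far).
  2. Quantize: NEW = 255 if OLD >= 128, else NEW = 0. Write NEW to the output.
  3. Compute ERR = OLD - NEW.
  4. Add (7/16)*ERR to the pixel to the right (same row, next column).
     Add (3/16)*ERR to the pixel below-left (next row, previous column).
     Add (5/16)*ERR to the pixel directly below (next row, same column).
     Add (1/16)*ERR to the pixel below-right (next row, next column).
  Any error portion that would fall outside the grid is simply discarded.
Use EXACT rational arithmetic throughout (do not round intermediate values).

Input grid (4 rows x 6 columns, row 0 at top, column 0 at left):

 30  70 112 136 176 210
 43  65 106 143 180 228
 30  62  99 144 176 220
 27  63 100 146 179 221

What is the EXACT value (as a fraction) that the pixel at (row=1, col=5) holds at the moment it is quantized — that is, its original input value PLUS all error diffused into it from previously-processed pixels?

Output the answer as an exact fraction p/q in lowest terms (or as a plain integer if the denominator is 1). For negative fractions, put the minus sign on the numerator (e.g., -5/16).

(0,0): OLD=30 → NEW=0, ERR=30
(0,1): OLD=665/8 → NEW=0, ERR=665/8
(0,2): OLD=18991/128 → NEW=255, ERR=-13649/128
(0,3): OLD=182985/2048 → NEW=0, ERR=182985/2048
(0,4): OLD=7048063/32768 → NEW=255, ERR=-1307777/32768
(0,5): OLD=100946041/524288 → NEW=255, ERR=-32747399/524288
(1,0): OLD=8699/128 → NEW=0, ERR=8699/128
(1,1): OLD=105053/1024 → NEW=0, ERR=105053/1024
(1,2): OLD=4571425/32768 → NEW=255, ERR=-3784415/32768
(1,3): OLD=13925901/131072 → NEW=0, ERR=13925901/131072
(1,4): OLD=1743854471/8388608 → NEW=255, ERR=-395240569/8388608
(1,5): OLD=24880375169/134217728 → NEW=255, ERR=-9345145471/134217728
Target (1,5): original=228, with diffused error = 24880375169/134217728

Answer: 24880375169/134217728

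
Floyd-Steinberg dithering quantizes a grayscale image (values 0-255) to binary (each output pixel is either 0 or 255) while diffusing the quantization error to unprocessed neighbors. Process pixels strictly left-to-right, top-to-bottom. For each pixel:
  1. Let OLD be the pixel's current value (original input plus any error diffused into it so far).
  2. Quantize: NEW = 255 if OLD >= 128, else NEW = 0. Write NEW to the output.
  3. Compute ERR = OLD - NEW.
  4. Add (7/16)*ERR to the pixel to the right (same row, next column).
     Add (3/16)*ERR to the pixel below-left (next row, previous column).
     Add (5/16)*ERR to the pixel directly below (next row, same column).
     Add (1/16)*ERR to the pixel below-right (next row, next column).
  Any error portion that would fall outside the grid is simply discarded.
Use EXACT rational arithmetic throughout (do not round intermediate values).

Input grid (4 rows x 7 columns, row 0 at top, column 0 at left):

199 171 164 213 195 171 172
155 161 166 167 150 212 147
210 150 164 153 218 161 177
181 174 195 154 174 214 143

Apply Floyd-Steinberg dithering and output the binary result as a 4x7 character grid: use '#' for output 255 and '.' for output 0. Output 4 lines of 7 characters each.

Answer: ##.###.
.###.##
#.#.##.
###.###

Derivation:
(0,0): OLD=199 → NEW=255, ERR=-56
(0,1): OLD=293/2 → NEW=255, ERR=-217/2
(0,2): OLD=3729/32 → NEW=0, ERR=3729/32
(0,3): OLD=135159/512 → NEW=255, ERR=4599/512
(0,4): OLD=1629633/8192 → NEW=255, ERR=-459327/8192
(0,5): OLD=19198023/131072 → NEW=255, ERR=-14225337/131072
(0,6): OLD=261132785/2097152 → NEW=0, ERR=261132785/2097152
(1,0): OLD=3749/32 → NEW=0, ERR=3749/32
(1,1): OLD=50355/256 → NEW=255, ERR=-14925/256
(1,2): OLD=1407487/8192 → NEW=255, ERR=-681473/8192
(1,3): OLD=4265819/32768 → NEW=255, ERR=-4090021/32768
(1,4): OLD=121807385/2097152 → NEW=0, ERR=121807385/2097152
(1,5): OLD=3746987481/16777216 → NEW=255, ERR=-531202599/16777216
(1,6): OLD=44366062103/268435456 → NEW=255, ERR=-24084979177/268435456
(2,0): OLD=965345/4096 → NEW=255, ERR=-79135/4096
(2,1): OLD=15080235/131072 → NEW=0, ERR=15080235/131072
(2,2): OLD=338254881/2097152 → NEW=255, ERR=-196518879/2097152
(2,3): OLD=1320177145/16777216 → NEW=0, ERR=1320177145/16777216
(2,4): OLD=34472383137/134217728 → NEW=255, ERR=246862497/134217728
(2,5): OLD=595786009443/4294967296 → NEW=255, ERR=-499430651037/4294967296
(2,6): OLD=6604546625509/68719476736 → NEW=0, ERR=6604546625509/68719476736
(3,0): OLD=412163617/2097152 → NEW=255, ERR=-122610143/2097152
(3,1): OLD=2778272605/16777216 → NEW=255, ERR=-1499917475/16777216
(3,2): OLD=19937768975/134217728 → NEW=255, ERR=-14287751665/134217728
(3,3): OLD=67917171293/536870912 → NEW=0, ERR=67917171293/536870912
(3,4): OLD=14639721940001/68719476736 → NEW=255, ERR=-2883744627679/68719476736
(3,5): OLD=97547428671171/549755813888 → NEW=255, ERR=-42640303870269/549755813888
(3,6): OLD=1159613916771485/8796093022208 → NEW=255, ERR=-1083389803891555/8796093022208
Row 0: ##.###.
Row 1: .###.##
Row 2: #.#.##.
Row 3: ###.###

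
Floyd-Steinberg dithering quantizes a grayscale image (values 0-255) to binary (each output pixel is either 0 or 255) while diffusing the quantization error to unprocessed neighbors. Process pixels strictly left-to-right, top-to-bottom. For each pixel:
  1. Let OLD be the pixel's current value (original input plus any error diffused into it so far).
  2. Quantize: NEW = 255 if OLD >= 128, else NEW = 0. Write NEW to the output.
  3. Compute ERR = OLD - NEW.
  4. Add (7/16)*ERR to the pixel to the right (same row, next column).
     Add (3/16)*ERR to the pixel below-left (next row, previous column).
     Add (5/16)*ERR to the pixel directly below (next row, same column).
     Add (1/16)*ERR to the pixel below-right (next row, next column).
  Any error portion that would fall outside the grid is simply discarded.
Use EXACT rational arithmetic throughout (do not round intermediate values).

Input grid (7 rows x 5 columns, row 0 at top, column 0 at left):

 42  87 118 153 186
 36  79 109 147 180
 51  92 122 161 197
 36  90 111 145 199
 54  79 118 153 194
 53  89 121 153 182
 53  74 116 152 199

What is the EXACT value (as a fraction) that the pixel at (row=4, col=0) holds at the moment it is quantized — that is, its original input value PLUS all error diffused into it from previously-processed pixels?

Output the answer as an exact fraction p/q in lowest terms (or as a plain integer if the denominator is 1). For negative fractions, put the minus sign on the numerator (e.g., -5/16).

(0,0): OLD=42 → NEW=0, ERR=42
(0,1): OLD=843/8 → NEW=0, ERR=843/8
(0,2): OLD=21005/128 → NEW=255, ERR=-11635/128
(0,3): OLD=231899/2048 → NEW=0, ERR=231899/2048
(0,4): OLD=7718141/32768 → NEW=255, ERR=-637699/32768
(1,0): OLD=8817/128 → NEW=0, ERR=8817/128
(1,1): OLD=130711/1024 → NEW=0, ERR=130711/1024
(1,2): OLD=5382371/32768 → NEW=255, ERR=-2973469/32768
(1,3): OLD=17479079/131072 → NEW=255, ERR=-15944281/131072
(1,4): OLD=267964949/2097152 → NEW=0, ERR=267964949/2097152
(2,0): OLD=1580397/16384 → NEW=0, ERR=1580397/16384
(2,1): OLD=84610559/524288 → NEW=255, ERR=-49082881/524288
(2,2): OLD=317545149/8388608 → NEW=0, ERR=317545149/8388608
(2,3): OLD=21184071655/134217728 → NEW=255, ERR=-13041448985/134217728
(2,4): OLD=401185975697/2147483648 → NEW=255, ERR=-146422354543/2147483648
(3,0): OLD=407604765/8388608 → NEW=0, ERR=407604765/8388608
(3,1): OLD=6383998553/67108864 → NEW=0, ERR=6383998553/67108864
(3,2): OLD=301460712099/2147483648 → NEW=255, ERR=-246147618141/2147483648
(3,3): OLD=232229664011/4294967296 → NEW=0, ERR=232229664011/4294967296
(3,4): OLD=13419233605591/68719476736 → NEW=255, ERR=-4104232962089/68719476736
(4,0): OLD=93438244755/1073741824 → NEW=0, ERR=93438244755/1073741824
Target (4,0): original=54, with diffused error = 93438244755/1073741824

Answer: 93438244755/1073741824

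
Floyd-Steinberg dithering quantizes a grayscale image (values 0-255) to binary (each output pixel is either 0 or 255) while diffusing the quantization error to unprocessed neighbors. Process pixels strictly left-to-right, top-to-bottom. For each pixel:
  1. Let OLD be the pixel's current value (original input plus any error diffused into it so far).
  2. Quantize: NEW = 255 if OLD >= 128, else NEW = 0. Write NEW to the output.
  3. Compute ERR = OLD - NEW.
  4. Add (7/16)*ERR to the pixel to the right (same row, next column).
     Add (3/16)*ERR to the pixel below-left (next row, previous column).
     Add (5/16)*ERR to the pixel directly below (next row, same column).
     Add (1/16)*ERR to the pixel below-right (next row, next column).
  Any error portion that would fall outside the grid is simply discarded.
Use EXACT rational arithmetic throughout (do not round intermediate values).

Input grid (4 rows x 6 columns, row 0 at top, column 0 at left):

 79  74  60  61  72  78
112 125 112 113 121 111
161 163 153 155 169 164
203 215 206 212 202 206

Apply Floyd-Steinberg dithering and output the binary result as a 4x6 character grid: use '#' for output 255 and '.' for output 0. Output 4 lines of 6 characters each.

(0,0): OLD=79 → NEW=0, ERR=79
(0,1): OLD=1737/16 → NEW=0, ERR=1737/16
(0,2): OLD=27519/256 → NEW=0, ERR=27519/256
(0,3): OLD=442489/4096 → NEW=0, ERR=442489/4096
(0,4): OLD=7816015/65536 → NEW=0, ERR=7816015/65536
(0,5): OLD=136501033/1048576 → NEW=255, ERR=-130885847/1048576
(1,0): OLD=40203/256 → NEW=255, ERR=-25077/256
(1,1): OLD=289101/2048 → NEW=255, ERR=-233139/2048
(1,2): OLD=8049745/65536 → NEW=0, ERR=8049745/65536
(1,3): OLD=60182333/262144 → NEW=255, ERR=-6664387/262144
(1,4): OLD=2189341143/16777216 → NEW=255, ERR=-2088848937/16777216
(1,5): OLD=6704425137/268435456 → NEW=0, ERR=6704425137/268435456
(2,0): OLD=3573151/32768 → NEW=0, ERR=3573151/32768
(2,1): OLD=201369285/1048576 → NEW=255, ERR=-66017595/1048576
(2,2): OLD=2549430671/16777216 → NEW=255, ERR=-1728759409/16777216
(2,3): OLD=11583881943/134217728 → NEW=0, ERR=11583881943/134217728
(2,4): OLD=734204848389/4294967296 → NEW=255, ERR=-361011812091/4294967296
(2,5): OLD=8744520183155/68719476736 → NEW=0, ERR=8744520183155/68719476736
(3,0): OLD=3779426223/16777216 → NEW=255, ERR=-498763857/16777216
(3,1): OLD=22792021763/134217728 → NEW=255, ERR=-11433498877/134217728
(3,2): OLD=159749078329/1073741824 → NEW=255, ERR=-114055086791/1073741824
(3,3): OLD=11702809903787/68719476736 → NEW=255, ERR=-5820656663893/68719476736
(3,4): OLD=92320157650251/549755813888 → NEW=255, ERR=-47867574891189/549755813888
(3,5): OLD=1780493433715077/8796093022208 → NEW=255, ERR=-462510286947963/8796093022208
Row 0: .....#
Row 1: ##.##.
Row 2: .##.#.
Row 3: ######

Answer: .....#
##.##.
.##.#.
######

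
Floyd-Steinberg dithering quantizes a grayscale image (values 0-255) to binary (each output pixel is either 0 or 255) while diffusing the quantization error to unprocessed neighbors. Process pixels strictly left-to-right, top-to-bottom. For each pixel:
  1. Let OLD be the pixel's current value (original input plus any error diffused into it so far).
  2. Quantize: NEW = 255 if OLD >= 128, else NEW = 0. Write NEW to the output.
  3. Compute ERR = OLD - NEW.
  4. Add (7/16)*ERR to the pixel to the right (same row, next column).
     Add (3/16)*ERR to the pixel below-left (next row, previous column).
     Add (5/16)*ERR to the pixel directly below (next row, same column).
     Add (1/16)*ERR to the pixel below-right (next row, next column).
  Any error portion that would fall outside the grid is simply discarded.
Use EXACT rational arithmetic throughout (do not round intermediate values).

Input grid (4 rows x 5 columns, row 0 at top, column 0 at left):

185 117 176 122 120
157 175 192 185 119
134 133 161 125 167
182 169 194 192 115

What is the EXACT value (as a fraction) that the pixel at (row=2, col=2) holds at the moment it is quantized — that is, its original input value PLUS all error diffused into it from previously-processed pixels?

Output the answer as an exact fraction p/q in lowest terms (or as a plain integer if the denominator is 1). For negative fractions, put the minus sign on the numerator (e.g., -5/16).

(0,0): OLD=185 → NEW=255, ERR=-70
(0,1): OLD=691/8 → NEW=0, ERR=691/8
(0,2): OLD=27365/128 → NEW=255, ERR=-5275/128
(0,3): OLD=212931/2048 → NEW=0, ERR=212931/2048
(0,4): OLD=5422677/32768 → NEW=255, ERR=-2933163/32768
(1,0): OLD=19369/128 → NEW=255, ERR=-13271/128
(1,1): OLD=147999/1024 → NEW=255, ERR=-113121/1024
(1,2): OLD=5101451/32768 → NEW=255, ERR=-3254389/32768
(1,3): OLD=20274287/131072 → NEW=255, ERR=-13149073/131072
(1,4): OLD=112481901/2097152 → NEW=0, ERR=112481901/2097152
(2,0): OLD=1325253/16384 → NEW=0, ERR=1325253/16384
(2,1): OLD=57023943/524288 → NEW=0, ERR=57023943/524288
(2,2): OLD=1273675541/8388608 → NEW=255, ERR=-865419499/8388608
Target (2,2): original=161, with diffused error = 1273675541/8388608

Answer: 1273675541/8388608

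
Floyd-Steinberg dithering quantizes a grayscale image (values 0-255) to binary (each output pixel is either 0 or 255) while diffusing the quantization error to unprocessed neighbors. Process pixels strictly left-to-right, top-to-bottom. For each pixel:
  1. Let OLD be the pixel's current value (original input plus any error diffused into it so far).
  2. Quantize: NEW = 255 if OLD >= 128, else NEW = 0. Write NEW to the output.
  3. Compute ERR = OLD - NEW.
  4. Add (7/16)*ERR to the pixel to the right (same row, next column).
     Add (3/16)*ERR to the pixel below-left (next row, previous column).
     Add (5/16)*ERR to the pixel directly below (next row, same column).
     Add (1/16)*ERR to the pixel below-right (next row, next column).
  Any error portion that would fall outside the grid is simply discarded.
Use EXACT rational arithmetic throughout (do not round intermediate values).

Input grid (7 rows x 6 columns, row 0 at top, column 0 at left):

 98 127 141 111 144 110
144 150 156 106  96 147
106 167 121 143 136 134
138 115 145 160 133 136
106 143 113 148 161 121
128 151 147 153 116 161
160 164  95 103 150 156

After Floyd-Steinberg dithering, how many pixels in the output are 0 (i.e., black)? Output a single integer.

(0,0): OLD=98 → NEW=0, ERR=98
(0,1): OLD=1359/8 → NEW=255, ERR=-681/8
(0,2): OLD=13281/128 → NEW=0, ERR=13281/128
(0,3): OLD=320295/2048 → NEW=255, ERR=-201945/2048
(0,4): OLD=3304977/32768 → NEW=0, ERR=3304977/32768
(0,5): OLD=80806519/524288 → NEW=255, ERR=-52886921/524288
(1,0): OLD=20309/128 → NEW=255, ERR=-12331/128
(1,1): OLD=109395/1024 → NEW=0, ERR=109395/1024
(1,2): OLD=6925647/32768 → NEW=255, ERR=-1430193/32768
(1,3): OLD=10680611/131072 → NEW=0, ERR=10680611/131072
(1,4): OLD=1158402953/8388608 → NEW=255, ERR=-980692087/8388608
(1,5): OLD=9480281839/134217728 → NEW=0, ERR=9480281839/134217728
(2,0): OLD=1571649/16384 → NEW=0, ERR=1571649/16384
(2,1): OLD=119615067/524288 → NEW=255, ERR=-14078373/524288
(2,2): OLD=986235089/8388608 → NEW=0, ERR=986235089/8388608
(2,3): OLD=13103185289/67108864 → NEW=255, ERR=-4009575031/67108864
(2,4): OLD=196846149915/2147483648 → NEW=0, ERR=196846149915/2147483648
(2,5): OLD=6489493363565/34359738368 → NEW=255, ERR=-2272239920275/34359738368
(3,0): OLD=1366856625/8388608 → NEW=255, ERR=-772238415/8388608
(3,1): OLD=6333244765/67108864 → NEW=0, ERR=6333244765/67108864
(3,2): OLD=112821962279/536870912 → NEW=255, ERR=-24080120281/536870912
(3,3): OLD=5024797398581/34359738368 → NEW=255, ERR=-3736935885259/34359738368
(3,4): OLD=26918520933397/274877906944 → NEW=0, ERR=26918520933397/274877906944
(3,5): OLD=720870682422043/4398046511104 → NEW=255, ERR=-400631177909477/4398046511104
(4,0): OLD=101926831039/1073741824 → NEW=0, ERR=101926831039/1073741824
(4,1): OLD=3433541452979/17179869184 → NEW=255, ERR=-947325188941/17179869184
(4,2): OLD=33186029498153/549755813888 → NEW=0, ERR=33186029498153/549755813888
(4,3): OLD=1372022185385773/8796093022208 → NEW=255, ERR=-870981535277267/8796093022208
(4,4): OLD=17508385573527293/140737488355328 → NEW=0, ERR=17508385573527293/140737488355328
(4,5): OLD=344707770722989003/2251799813685248 → NEW=255, ERR=-229501181766749237/2251799813685248
(5,0): OLD=40496543005129/274877906944 → NEW=255, ERR=-29597323265591/274877906944
(5,1): OLD=914020116391001/8796093022208 → NEW=0, ERR=914020116391001/8796093022208
(5,2): OLD=13321729430126435/70368744177664 → NEW=255, ERR=-4622300335177885/70368744177664
(5,3): OLD=271155424251280241/2251799813685248 → NEW=0, ERR=271155424251280241/2251799813685248
(5,4): OLD=820828056438717169/4503599627370496 → NEW=255, ERR=-327589848540759311/4503599627370496
(5,5): OLD=7573400221006463525/72057594037927936 → NEW=0, ERR=7573400221006463525/72057594037927936
(6,0): OLD=20524486763530923/140737488355328 → NEW=255, ERR=-15363572767077717/140737488355328
(6,1): OLD=291984137863066831/2251799813685248 → NEW=255, ERR=-282224814626671409/2251799813685248
(6,2): OLD=438762345834088119/9007199254740992 → NEW=0, ERR=438762345834088119/9007199254740992
(6,3): OLD=20781115743530051323/144115188075855872 → NEW=255, ERR=-15968257215813196037/144115188075855872
(6,4): OLD=244478623582960947355/2305843009213693952 → NEW=0, ERR=244478623582960947355/2305843009213693952
(6,5): OLD=8510752548986272132445/36893488147419103232 → NEW=255, ERR=-897086928605599191715/36893488147419103232
Output grid:
  Row 0: .#.#.#  (3 black, running=3)
  Row 1: #.#.#.  (3 black, running=6)
  Row 2: .#.#.#  (3 black, running=9)
  Row 3: #.##.#  (2 black, running=11)
  Row 4: .#.#.#  (3 black, running=14)
  Row 5: #.#.#.  (3 black, running=17)
  Row 6: ##.#.#  (2 black, running=19)

Answer: 19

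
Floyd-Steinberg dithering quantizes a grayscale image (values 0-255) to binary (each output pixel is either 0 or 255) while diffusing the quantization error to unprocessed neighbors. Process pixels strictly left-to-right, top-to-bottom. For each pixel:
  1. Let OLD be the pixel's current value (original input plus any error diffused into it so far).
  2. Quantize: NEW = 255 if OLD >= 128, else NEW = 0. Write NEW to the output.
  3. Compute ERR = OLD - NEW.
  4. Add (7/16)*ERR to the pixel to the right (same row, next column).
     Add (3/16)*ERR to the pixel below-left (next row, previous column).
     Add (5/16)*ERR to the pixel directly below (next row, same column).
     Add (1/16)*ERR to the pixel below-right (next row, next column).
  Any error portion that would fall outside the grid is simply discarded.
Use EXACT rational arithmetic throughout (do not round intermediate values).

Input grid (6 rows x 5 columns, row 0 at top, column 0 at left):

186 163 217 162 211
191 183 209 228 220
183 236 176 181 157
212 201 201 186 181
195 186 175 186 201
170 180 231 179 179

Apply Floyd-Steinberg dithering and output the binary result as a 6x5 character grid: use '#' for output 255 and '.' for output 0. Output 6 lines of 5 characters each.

(0,0): OLD=186 → NEW=255, ERR=-69
(0,1): OLD=2125/16 → NEW=255, ERR=-1955/16
(0,2): OLD=41867/256 → NEW=255, ERR=-23413/256
(0,3): OLD=499661/4096 → NEW=0, ERR=499661/4096
(0,4): OLD=17325723/65536 → NEW=255, ERR=614043/65536
(1,0): OLD=37511/256 → NEW=255, ERR=-27769/256
(1,1): OLD=155441/2048 → NEW=0, ERR=155441/2048
(1,2): OLD=14998661/65536 → NEW=255, ERR=-1713019/65536
(1,3): OLD=65726369/262144 → NEW=255, ERR=-1120351/262144
(1,4): OLD=959163587/4194304 → NEW=255, ERR=-110383933/4194304
(2,0): OLD=5352107/32768 → NEW=255, ERR=-3003733/32768
(2,1): OLD=218034313/1048576 → NEW=255, ERR=-49352567/1048576
(2,2): OLD=2536422107/16777216 → NEW=255, ERR=-1741767973/16777216
(2,3): OLD=34272789345/268435456 → NEW=0, ERR=34272789345/268435456
(2,4): OLD=877749292903/4294967296 → NEW=255, ERR=-217467367577/4294967296
(3,0): OLD=2928114811/16777216 → NEW=255, ERR=-1350075269/16777216
(3,1): OLD=16896789599/134217728 → NEW=0, ERR=16896789599/134217728
(3,2): OLD=1050686153925/4294967296 → NEW=255, ERR=-44530506555/4294967296
(3,3): OLD=1764204696349/8589934592 → NEW=255, ERR=-426228624611/8589934592
(3,4): OLD=20814905789425/137438953472 → NEW=255, ERR=-14232027345935/137438953472
(4,0): OLD=415446669397/2147483648 → NEW=255, ERR=-132161660843/2147483648
(4,1): OLD=13155834968405/68719476736 → NEW=255, ERR=-4367631599275/68719476736
(4,2): OLD=156700342425499/1099511627776 → NEW=255, ERR=-123675122657381/1099511627776
(4,3): OLD=1780665959928149/17592186044416 → NEW=0, ERR=1780665959928149/17592186044416
(4,4): OLD=59059718313737171/281474976710656 → NEW=255, ERR=-12716400747480109/281474976710656
(5,0): OLD=152668216189215/1099511627776 → NEW=255, ERR=-127707248893665/1099511627776
(5,1): OLD=742270039736733/8796093022208 → NEW=0, ERR=742270039736733/8796093022208
(5,2): OLD=69742374554255365/281474976710656 → NEW=255, ERR=-2033744506961915/281474976710656
(5,3): OLD=216137841225526859/1125899906842624 → NEW=255, ERR=-70966635019342261/1125899906842624
(5,4): OLD=2587445494547678665/18014398509481984 → NEW=255, ERR=-2006226125370227255/18014398509481984
Row 0: ###.#
Row 1: #.###
Row 2: ###.#
Row 3: #.###
Row 4: ###.#
Row 5: #.###

Answer: ###.#
#.###
###.#
#.###
###.#
#.###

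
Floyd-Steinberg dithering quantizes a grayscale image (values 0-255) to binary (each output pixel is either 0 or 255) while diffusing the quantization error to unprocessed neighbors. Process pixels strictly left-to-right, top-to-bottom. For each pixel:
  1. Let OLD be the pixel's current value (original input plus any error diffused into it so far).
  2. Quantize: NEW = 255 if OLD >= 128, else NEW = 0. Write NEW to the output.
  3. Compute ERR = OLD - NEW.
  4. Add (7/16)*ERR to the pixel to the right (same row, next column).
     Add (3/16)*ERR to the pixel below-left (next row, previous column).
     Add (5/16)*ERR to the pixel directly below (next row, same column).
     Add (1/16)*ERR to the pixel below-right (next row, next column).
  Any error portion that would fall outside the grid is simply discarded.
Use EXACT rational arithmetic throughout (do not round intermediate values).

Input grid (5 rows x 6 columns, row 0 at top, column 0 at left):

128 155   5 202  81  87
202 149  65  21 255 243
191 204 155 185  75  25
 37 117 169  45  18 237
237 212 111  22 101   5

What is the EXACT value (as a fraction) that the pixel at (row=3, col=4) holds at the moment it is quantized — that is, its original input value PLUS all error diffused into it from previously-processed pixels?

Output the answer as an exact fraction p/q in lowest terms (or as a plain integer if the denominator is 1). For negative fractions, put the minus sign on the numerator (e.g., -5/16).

Answer: 51444838324917/549755813888

Derivation:
(0,0): OLD=128 → NEW=255, ERR=-127
(0,1): OLD=1591/16 → NEW=0, ERR=1591/16
(0,2): OLD=12417/256 → NEW=0, ERR=12417/256
(0,3): OLD=914311/4096 → NEW=255, ERR=-130169/4096
(0,4): OLD=4397233/65536 → NEW=0, ERR=4397233/65536
(0,5): OLD=122006743/1048576 → NEW=0, ERR=122006743/1048576
(1,0): OLD=46325/256 → NEW=255, ERR=-18955/256
(1,1): OLD=304819/2048 → NEW=255, ERR=-217421/2048
(1,2): OLD=2226095/65536 → NEW=0, ERR=2226095/65536
(1,3): OLD=10889923/262144 → NEW=0, ERR=10889923/262144
(1,4): OLD=5267583529/16777216 → NEW=255, ERR=989393449/16777216
(1,5): OLD=83041801039/268435456 → NEW=255, ERR=14590759759/268435456
(2,0): OLD=4848225/32768 → NEW=255, ERR=-3507615/32768
(2,1): OLD=131841339/1048576 → NEW=0, ERR=131841339/1048576
(2,2): OLD=3720804977/16777216 → NEW=255, ERR=-557385103/16777216
(2,3): OLD=26390849833/134217728 → NEW=255, ERR=-7834670807/134217728
(2,4): OLD=346512192251/4294967296 → NEW=0, ERR=346512192251/4294967296
(2,5): OLD=5564117767821/68719476736 → NEW=0, ERR=5564117767821/68719476736
(3,0): OLD=455062609/16777216 → NEW=0, ERR=455062609/16777216
(3,1): OLD=20835819773/134217728 → NEW=255, ERR=-13389700867/134217728
(3,2): OLD=120136552647/1073741824 → NEW=0, ERR=120136552647/1073741824
(3,3): OLD=6099498588501/68719476736 → NEW=0, ERR=6099498588501/68719476736
(3,4): OLD=51444838324917/549755813888 → NEW=0, ERR=51444838324917/549755813888
Target (3,4): original=18, with diffused error = 51444838324917/549755813888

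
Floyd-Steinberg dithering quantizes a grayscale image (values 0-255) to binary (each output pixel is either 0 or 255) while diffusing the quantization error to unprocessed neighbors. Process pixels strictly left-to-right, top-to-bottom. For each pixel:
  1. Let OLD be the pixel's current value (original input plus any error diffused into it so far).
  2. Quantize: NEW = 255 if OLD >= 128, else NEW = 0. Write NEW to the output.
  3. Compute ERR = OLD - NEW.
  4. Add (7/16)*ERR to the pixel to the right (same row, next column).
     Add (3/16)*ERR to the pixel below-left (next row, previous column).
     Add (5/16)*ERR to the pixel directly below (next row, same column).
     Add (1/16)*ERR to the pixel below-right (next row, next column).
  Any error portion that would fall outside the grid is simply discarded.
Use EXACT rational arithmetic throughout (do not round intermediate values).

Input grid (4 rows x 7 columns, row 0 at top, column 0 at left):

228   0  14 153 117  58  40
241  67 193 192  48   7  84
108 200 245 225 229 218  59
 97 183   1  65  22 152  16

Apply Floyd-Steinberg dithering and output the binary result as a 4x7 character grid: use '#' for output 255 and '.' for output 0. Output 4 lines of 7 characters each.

Answer: #..#...
#.##..#
.#####.
#....#.

Derivation:
(0,0): OLD=228 → NEW=255, ERR=-27
(0,1): OLD=-189/16 → NEW=0, ERR=-189/16
(0,2): OLD=2261/256 → NEW=0, ERR=2261/256
(0,3): OLD=642515/4096 → NEW=255, ERR=-401965/4096
(0,4): OLD=4853957/65536 → NEW=0, ERR=4853957/65536
(0,5): OLD=94795107/1048576 → NEW=0, ERR=94795107/1048576
(0,6): OLD=1334654389/16777216 → NEW=0, ERR=1334654389/16777216
(1,0): OLD=58969/256 → NEW=255, ERR=-6311/256
(1,1): OLD=107503/2048 → NEW=0, ERR=107503/2048
(1,2): OLD=13080091/65536 → NEW=255, ERR=-3631589/65536
(1,3): OLD=39722239/262144 → NEW=255, ERR=-27124481/262144
(1,4): OLD=615619741/16777216 → NEW=0, ERR=615619741/16777216
(1,5): OLD=9509285549/134217728 → NEW=0, ERR=9509285549/134217728
(1,6): OLD=312473574531/2147483648 → NEW=255, ERR=-235134755709/2147483648
(2,0): OLD=3609013/32768 → NEW=0, ERR=3609013/32768
(2,1): OLD=264931479/1048576 → NEW=255, ERR=-2455401/1048576
(2,2): OLD=3532250757/16777216 → NEW=255, ERR=-745939323/16777216
(2,3): OLD=23706870429/134217728 → NEW=255, ERR=-10518650211/134217728
(2,4): OLD=228704057965/1073741824 → NEW=255, ERR=-45100107155/1073741824
(2,5): OLD=6993159367695/34359738368 → NEW=255, ERR=-1768573916145/34359738368
(2,6): OLD=3679172250201/549755813888 → NEW=0, ERR=3679172250201/549755813888
(3,0): OLD=2197465829/16777216 → NEW=255, ERR=-2080724251/16777216
(3,1): OLD=16986091649/134217728 → NEW=0, ERR=16986091649/134217728
(3,2): OLD=29671155155/1073741824 → NEW=0, ERR=29671155155/1073741824
(3,3): OLD=180150784117/4294967296 → NEW=0, ERR=180150784117/4294967296
(3,4): OLD=6968558468837/549755813888 → NEW=0, ERR=6968558468837/549755813888
(3,5): OLD=616123198626559/4398046511104 → NEW=255, ERR=-505378661704961/4398046511104
(3,6): OLD=-2490961296350623/70368744177664 → NEW=0, ERR=-2490961296350623/70368744177664
Row 0: #..#...
Row 1: #.##..#
Row 2: .#####.
Row 3: #....#.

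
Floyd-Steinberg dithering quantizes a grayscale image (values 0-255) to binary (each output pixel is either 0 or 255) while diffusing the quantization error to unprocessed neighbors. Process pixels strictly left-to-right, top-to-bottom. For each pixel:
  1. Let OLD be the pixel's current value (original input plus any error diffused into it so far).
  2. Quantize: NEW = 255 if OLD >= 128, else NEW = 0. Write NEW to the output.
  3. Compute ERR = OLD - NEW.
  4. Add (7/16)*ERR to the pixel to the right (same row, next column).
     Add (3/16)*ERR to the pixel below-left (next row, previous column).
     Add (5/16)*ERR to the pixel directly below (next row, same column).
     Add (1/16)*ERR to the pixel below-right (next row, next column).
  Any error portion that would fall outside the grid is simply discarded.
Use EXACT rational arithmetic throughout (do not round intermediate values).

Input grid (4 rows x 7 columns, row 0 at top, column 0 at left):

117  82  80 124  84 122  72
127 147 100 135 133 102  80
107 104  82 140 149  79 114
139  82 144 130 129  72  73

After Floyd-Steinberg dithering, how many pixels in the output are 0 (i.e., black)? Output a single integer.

(0,0): OLD=117 → NEW=0, ERR=117
(0,1): OLD=2131/16 → NEW=255, ERR=-1949/16
(0,2): OLD=6837/256 → NEW=0, ERR=6837/256
(0,3): OLD=555763/4096 → NEW=255, ERR=-488717/4096
(0,4): OLD=2084005/65536 → NEW=0, ERR=2084005/65536
(0,5): OLD=142514307/1048576 → NEW=255, ERR=-124872573/1048576
(0,6): OLD=333851541/16777216 → NEW=0, ERR=333851541/16777216
(1,0): OLD=36025/256 → NEW=255, ERR=-29255/256
(1,1): OLD=145935/2048 → NEW=0, ERR=145935/2048
(1,2): OLD=7178555/65536 → NEW=0, ERR=7178555/65536
(1,3): OLD=40178143/262144 → NEW=255, ERR=-26668577/262144
(1,4): OLD=1151640701/16777216 → NEW=0, ERR=1151640701/16777216
(1,5): OLD=13493577741/134217728 → NEW=0, ERR=13493577741/134217728
(1,6): OLD=263624108323/2147483648 → NEW=0, ERR=263624108323/2147483648
(2,0): OLD=2773781/32768 → NEW=0, ERR=2773781/32768
(2,1): OLD=185280823/1048576 → NEW=255, ERR=-82106057/1048576
(2,2): OLD=1129969509/16777216 → NEW=0, ERR=1129969509/16777216
(2,3): OLD=21124718973/134217728 → NEW=255, ERR=-13100801667/134217728
(2,4): OLD=150580750861/1073741824 → NEW=255, ERR=-123223414259/1073741824
(2,5): OLD=3007060085423/34359738368 → NEW=0, ERR=3007060085423/34359738368
(2,6): OLD=108265867948729/549755813888 → NEW=255, ERR=-31921864592711/549755813888
(3,0): OLD=2529519813/16777216 → NEW=255, ERR=-1748670267/16777216
(3,1): OLD=4006307681/134217728 → NEW=0, ERR=4006307681/134217728
(3,2): OLD=166334299571/1073741824 → NEW=255, ERR=-107469865549/1073741824
(3,3): OLD=164927418549/4294967296 → NEW=0, ERR=164927418549/4294967296
(3,4): OLD=66106064178373/549755813888 → NEW=0, ERR=66106064178373/549755813888
(3,5): OLD=588884985901343/4398046511104 → NEW=255, ERR=-532616874430177/4398046511104
(3,6): OLD=516629311183937/70368744177664 → NEW=0, ERR=516629311183937/70368744177664
Output grid:
  Row 0: .#.#.#.  (4 black, running=4)
  Row 1: #..#...  (5 black, running=9)
  Row 2: .#.##.#  (3 black, running=12)
  Row 3: #.#..#.  (4 black, running=16)

Answer: 16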